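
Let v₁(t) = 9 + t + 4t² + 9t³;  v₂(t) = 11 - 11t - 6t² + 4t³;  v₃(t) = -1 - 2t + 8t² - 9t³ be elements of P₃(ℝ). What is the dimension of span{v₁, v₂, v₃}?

dim = 3

Represent each element by its coordinate vector in ℝ⁴.
Apply Gaussian elimination to the matrix whose rows are v₁, v₂, v₃.
Reduction leaves 3 leading entries, giving rank 3.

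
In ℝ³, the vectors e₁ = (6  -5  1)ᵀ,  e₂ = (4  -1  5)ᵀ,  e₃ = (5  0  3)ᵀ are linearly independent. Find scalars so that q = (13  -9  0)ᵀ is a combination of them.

q = 2e₁ - e₂ + e₃

Set up the augmented matrix [e₁ | e₂ | e₃ | q] and row-reduce.
Row-reducing the augmented matrix gives the unique coefficients (a₁, a₂, a₃) = (2, -1, 1).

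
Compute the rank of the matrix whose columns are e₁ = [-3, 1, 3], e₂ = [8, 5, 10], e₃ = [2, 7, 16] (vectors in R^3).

2

Apply Gaussian elimination to the matrix whose rows are e₁, e₂, e₃.
The echelon form has 2 nonzero rows, so the rank is 2.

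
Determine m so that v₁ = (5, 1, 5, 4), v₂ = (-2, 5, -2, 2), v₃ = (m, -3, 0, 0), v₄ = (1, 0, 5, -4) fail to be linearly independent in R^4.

The vectors are dependent exactly when the determinant of the matrix with rows v₁, v₂, v₃, v₄ vanishes.
Cofactor expansion gives det = 198*m - 216.
Solving 198*m - 216 = 0 yields m = 12/11.

m = 12/11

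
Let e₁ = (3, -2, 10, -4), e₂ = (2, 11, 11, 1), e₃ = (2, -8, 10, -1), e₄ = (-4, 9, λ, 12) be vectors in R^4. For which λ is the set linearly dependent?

λ = -11/3

Dependence holds iff the 4×4 matrix [e₁ e₂ e₃ e₄] is singular.
Expanding, det = -135*λ - 495.
Setting this to zero gives λ = -11/3.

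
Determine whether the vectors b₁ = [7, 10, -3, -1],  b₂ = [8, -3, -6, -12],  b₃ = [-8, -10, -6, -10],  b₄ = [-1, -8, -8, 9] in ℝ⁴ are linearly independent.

linearly independent

Row-reduce the matrix whose columns are b₁, b₂, b₃, b₄.
The reduction yields 4 nonzero rows, so the rank is 4.
Since rank = 4 (the number of vectors), the set is linearly independent.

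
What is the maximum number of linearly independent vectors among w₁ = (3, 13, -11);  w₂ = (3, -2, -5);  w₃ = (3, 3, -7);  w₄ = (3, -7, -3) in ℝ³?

2

Put the 3×4 matrix [w₁|w₂|w₃|w₄] into echelon form.
Exactly 2 pivots survive; hence the rank is 2.
(With 4 elements in a 3-dimensional space the rank is at most 3.)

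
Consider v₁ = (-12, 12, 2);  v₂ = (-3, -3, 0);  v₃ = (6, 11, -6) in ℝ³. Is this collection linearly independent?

Row-reduce the matrix whose columns are v₁, v₂, v₃.
The reduction yields 3 nonzero rows, so the rank is 3.
Since rank = 3 (the number of vectors), the set is linearly independent.

linearly independent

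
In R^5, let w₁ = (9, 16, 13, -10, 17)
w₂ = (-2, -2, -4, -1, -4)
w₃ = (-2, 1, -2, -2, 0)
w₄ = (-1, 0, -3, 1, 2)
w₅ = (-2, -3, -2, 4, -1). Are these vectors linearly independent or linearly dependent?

Row-reduce the matrix whose columns are w₁, w₂, w₃, w₄, w₅.
The reduction yields 4 nonzero rows, so the rank is 4.
Since rank 4 < 5, the set is linearly dependent.
Indeed w₁ + 3w₂ - w₃ - w₄ + 3w₅ = 0.

linearly dependent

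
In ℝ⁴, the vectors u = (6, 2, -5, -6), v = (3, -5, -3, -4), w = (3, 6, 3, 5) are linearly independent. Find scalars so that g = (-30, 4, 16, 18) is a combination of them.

Since u, v, w are independent, the coefficients expressing g are uniquely determined by a linear system.
Row-reducing the augmented matrix gives the unique coefficients (c₁, c₂, c₃) = (-2, -4, -2).

g = -2u - 4v - 2w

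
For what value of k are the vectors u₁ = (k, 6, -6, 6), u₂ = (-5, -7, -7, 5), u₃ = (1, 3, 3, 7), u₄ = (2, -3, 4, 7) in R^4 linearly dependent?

k = -36/7

Place the vectors as rows of a 4×4 matrix; dependence ⇔ determinant zero.
Cofactor expansion gives det = 448*k + 2304.
Setting this to zero gives k = -36/7.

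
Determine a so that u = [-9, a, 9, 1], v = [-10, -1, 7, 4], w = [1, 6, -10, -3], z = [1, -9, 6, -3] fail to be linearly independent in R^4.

a = -25/4

Place the vectors as rows of a 4×4 matrix; dependence ⇔ determinant zero.
Expanding, det = 416*a + 2600.
Solving 416*a + 2600 = 0 yields a = -25/4.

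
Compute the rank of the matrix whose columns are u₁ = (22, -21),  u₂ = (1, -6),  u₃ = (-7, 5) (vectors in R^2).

Row-reduce the 3×2 matrix with these as rows.
There are 2 pivot columns, so rank = 2.
(With 3 elements in a 2-dimensional space the rank is at most 2.)

2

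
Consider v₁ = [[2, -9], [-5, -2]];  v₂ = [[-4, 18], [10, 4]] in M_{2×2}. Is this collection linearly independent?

Write each element as a coordinate vector in ℝ⁴ using {E₁₁, E₁₂, E₂₁, E₂₂}.
Place the vectors as rows of a 2×4 matrix and reduce to echelon form.
The reduction yields 1 nonzero row, so the rank is 1.
Since rank 1 < 2, the set is linearly dependent.
Indeed 2v₁ + v₂ = 0.

linearly dependent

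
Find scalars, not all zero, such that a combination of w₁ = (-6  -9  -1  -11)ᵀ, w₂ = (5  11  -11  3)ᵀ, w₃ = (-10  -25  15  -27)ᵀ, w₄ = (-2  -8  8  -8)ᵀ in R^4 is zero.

Row-reduce the matrix with w₁, w₂, w₃, w₄ as columns; the null space gives the coefficients.
One solution (up to scaling) is (1, 0, -1, 2).

w₁ - w₃ + 2w₄ = 0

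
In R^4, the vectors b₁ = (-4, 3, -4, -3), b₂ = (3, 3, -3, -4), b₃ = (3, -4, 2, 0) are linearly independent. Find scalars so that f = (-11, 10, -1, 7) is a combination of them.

f = -b₁ - b₂ - 4b₃

Write f = c₁b₁ + … + c₃b₃ and equate components.
Back-substitution yields (c₁, c₂, c₃) = (-1, -1, -4).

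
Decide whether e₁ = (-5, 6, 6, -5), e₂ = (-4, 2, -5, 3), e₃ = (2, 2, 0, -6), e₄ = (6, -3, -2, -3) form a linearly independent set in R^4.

Form the 4×4 matrix with these as columns; its determinant is 126.
A nonzero determinant means the columns are linearly independent.

linearly independent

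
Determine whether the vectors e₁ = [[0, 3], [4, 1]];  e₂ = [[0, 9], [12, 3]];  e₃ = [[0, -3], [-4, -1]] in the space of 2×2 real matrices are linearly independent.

Write each element as a coordinate vector in ℝ⁴ using {E₁₁, E₁₂, E₂₁, E₂₂}.
Place the vectors as rows of a 3×4 matrix and reduce to echelon form.
The reduction yields 1 nonzero row, so the rank is 1.
Since rank 1 < 3, the set is linearly dependent.

linearly dependent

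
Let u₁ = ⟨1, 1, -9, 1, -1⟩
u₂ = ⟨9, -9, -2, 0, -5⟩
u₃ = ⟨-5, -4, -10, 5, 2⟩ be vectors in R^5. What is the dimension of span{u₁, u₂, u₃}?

Apply Gaussian elimination to the matrix whose rows are u₁, u₂, u₃.
Reduction leaves 3 leading entries, giving rank 3.

3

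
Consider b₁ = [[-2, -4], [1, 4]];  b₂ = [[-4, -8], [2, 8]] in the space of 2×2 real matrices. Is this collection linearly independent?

linearly dependent

Write each element as a coordinate vector in ℝ⁴ using {E₁₁, E₁₂, E₂₁, E₂₂}.
Place the vectors as rows of a 2×4 matrix and reduce to echelon form.
The reduction yields 1 nonzero row, so the rank is 1.
Since rank 1 < 2, the set is linearly dependent.
Indeed 2b₁ - b₂ = 0.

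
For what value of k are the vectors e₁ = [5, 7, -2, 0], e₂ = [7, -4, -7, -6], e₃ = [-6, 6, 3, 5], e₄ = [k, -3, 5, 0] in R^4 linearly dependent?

The vectors are dependent exactly when the determinant of the matrix with rows e₁, e₂, e₃, e₄ vanishes.
Expanding, det = 87*k - 174.
Setting this to zero gives k = 2.

k = 2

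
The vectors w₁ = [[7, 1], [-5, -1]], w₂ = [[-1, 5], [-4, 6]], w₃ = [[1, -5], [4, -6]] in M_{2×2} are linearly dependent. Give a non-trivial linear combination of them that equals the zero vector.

Take coordinates with respect to {E₁₁, E₁₂, E₂₁, E₂₂}.
Set up α₁w₁ + … + α₃w₃ = 0 and solve the homogeneous system.
A generator of the null space is (0, 1, 1).

w₂ + w₃ = 0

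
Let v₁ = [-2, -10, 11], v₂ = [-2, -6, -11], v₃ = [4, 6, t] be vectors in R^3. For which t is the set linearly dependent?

The set is linearly dependent precisely when det[v₁; v₂; v₃] = 0.
Expanding, det = 440 - 8*t.
Setting this to zero gives t = 55.

t = 55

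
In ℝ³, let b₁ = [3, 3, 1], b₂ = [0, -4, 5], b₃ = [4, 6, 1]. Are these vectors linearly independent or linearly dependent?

Form the 3×3 matrix with these as columns; its determinant is -26.
A nonzero determinant means the columns are linearly independent.

linearly independent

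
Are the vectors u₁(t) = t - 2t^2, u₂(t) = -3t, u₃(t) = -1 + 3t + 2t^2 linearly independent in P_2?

Write each element as a coordinate vector in ℝ³ using {1, t, t^2}.
The matrix [u₁|u₂|u₃] has determinant 6.
A nonzero determinant means the columns are linearly independent.

linearly independent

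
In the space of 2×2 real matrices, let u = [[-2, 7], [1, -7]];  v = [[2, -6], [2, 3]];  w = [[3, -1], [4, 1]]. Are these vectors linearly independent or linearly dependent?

Take coordinates with respect to the standard basis {E₁₁, E₁₂, E₂₁, E₂₂}.
Place the vectors as rows of a 3×4 matrix and reduce to echelon form.
The reduction yields 3 nonzero rows, so the rank is 3.
Since rank = 3 (the number of vectors), the set is linearly independent.

linearly independent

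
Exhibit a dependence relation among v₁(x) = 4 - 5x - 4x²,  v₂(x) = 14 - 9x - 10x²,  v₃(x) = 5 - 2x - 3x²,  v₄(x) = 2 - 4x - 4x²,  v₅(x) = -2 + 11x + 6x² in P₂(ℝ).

v₁ - v₂ + 2v₃ = 0

Take coordinates with respect to {1, x, x²}.
Solve the homogeneous system with v₁, v₂, v₃, v₄, v₅ as columns by row-reducing the coefficient matrix.
One solution (up to scaling) is (1, -1, 2, 0, 0).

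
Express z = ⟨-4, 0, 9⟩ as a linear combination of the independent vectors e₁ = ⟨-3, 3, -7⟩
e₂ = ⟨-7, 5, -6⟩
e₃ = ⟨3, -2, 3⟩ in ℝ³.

z = -3e₁ + e₂ - 2e₃

Solve the system with e₁, e₂, e₃ as columns and z as the right-hand side.
Back-substitution yields (a₁, a₂, a₃) = (-3, 1, -2).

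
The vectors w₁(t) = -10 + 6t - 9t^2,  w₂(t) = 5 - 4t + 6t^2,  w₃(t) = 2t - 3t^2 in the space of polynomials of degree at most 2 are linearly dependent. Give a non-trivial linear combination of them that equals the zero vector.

Pass to coordinate vectors relative to the basis {1, t, t^2}.
Write the vectors as columns of a matrix and find a nonzero vector in its null space.
One solution (up to scaling) is (1, 2, 1).

w₁ + 2w₂ + w₃ = 0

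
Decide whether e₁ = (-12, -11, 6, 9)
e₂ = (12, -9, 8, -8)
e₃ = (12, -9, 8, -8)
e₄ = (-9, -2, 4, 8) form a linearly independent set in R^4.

linearly dependent

Form the 4×4 matrix with these as columns; its determinant is 0.
A zero determinant means the columns are linearly dependent.
Indeed e₂ - e₃ = 0.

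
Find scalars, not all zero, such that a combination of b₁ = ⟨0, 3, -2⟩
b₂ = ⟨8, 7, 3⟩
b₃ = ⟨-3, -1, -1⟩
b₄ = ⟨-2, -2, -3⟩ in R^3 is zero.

Solve the homogeneous system with b₁, b₂, b₃, b₄ as columns by row-reducing the coefficient matrix.
The free variable yields coefficients (1, -1, -2, -1) (any nonzero multiple also works).

b₁ - b₂ - 2b₃ - b₄ = 0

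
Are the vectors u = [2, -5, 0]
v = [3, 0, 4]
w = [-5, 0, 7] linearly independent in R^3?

linearly independent

Place the vectors as rows of a 3×3 matrix and reduce to echelon form.
The reduction yields 3 nonzero rows, so the rank is 3.
Since rank = 3 (the number of vectors), the set is linearly independent.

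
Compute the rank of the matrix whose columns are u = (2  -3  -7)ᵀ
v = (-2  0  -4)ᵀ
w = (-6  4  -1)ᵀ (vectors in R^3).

Put the 3×3 matrix [u|v|w] into echelon form.
The echelon form has 3 nonzero rows, so the rank is 3.

rank 3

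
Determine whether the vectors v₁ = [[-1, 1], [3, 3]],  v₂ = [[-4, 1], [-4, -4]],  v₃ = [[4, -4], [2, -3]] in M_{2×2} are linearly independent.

linearly independent

Take coordinates with respect to the standard basis {E₁₁, E₁₂, E₂₁, E₂₂}.
Row-reduce the matrix whose columns are v₁, v₂, v₃.
The reduction yields 3 nonzero rows, so the rank is 3.
Since rank = 3 (the number of vectors), the set is linearly independent.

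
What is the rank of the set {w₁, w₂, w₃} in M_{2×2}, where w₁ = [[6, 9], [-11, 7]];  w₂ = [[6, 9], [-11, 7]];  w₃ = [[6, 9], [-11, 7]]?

Pass to coordinate vectors with respect to the basis {E₁₁, E₁₂, E₂₁, E₂₂}.
Row-reduce the 3×4 matrix with these as rows.
Exactly 1 pivot survives; hence the rank is 1.

rank 1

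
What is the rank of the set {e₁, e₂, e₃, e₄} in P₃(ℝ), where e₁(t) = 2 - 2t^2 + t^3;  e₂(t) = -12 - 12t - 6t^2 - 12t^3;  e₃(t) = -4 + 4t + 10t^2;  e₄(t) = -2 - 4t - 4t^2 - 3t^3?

Pass to coordinate vectors with respect to the basis {1, t, …, t^3}.
Apply Gaussian elimination to the matrix whose rows are e₁, e₂, e₃, e₄.
Reduction leaves 2 leading entries, giving rank 2.

2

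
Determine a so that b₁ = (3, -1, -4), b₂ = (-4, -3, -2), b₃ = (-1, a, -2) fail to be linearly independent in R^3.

a = -18/11

Dependence holds iff the 3×3 matrix [b₁ b₂ b₃] is singular.
Cofactor expansion gives det = 22*a + 36.
Solving 22*a + 36 = 0 yields a = -18/11.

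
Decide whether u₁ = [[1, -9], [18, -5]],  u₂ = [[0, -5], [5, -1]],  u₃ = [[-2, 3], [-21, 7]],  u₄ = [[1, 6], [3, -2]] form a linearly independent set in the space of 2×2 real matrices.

linearly dependent

Take coordinates with respect to the standard basis {E₁₁, E₁₂, E₂₁, E₂₂}.
The matrix [u₁|u₂|u₃|u₄] has determinant 0.
A zero determinant means the columns are linearly dependent.
Indeed 2u₁ - 3u₂ + u₃ = 0.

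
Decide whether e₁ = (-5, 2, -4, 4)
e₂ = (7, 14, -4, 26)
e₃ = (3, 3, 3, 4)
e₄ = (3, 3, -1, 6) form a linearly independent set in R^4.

The matrix [e₁|e₂|e₃|e₄] has determinant 0.
A zero determinant means the columns are linearly dependent.
Indeed e₁ - e₂ + e₃ + 3e₄ = 0.

linearly dependent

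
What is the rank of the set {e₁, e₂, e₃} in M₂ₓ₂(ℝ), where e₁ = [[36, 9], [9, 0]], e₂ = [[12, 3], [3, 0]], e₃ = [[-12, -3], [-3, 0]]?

1

Represent each element by its coordinate vector in ℝ⁴.
Form the matrix with e₁, e₂, e₃ as columns and reduce.
Exactly 1 pivot survives; hence the rank is 1.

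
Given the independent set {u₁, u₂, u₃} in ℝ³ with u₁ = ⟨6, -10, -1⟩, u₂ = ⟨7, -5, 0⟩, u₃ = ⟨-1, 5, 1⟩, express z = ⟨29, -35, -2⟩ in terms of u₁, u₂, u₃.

z = 4u₁ + u₂ + 2u₃

Solve the system with u₁, u₂, u₃ as columns and z as the right-hand side.
The system has the unique solution (a₁, a₂, a₃) = (4, 1, 2).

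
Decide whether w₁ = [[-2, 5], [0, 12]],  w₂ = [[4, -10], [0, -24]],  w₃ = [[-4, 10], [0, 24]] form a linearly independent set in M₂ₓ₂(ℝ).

Write each element as a coordinate vector in ℝ⁴ using {E₁₁, E₁₂, E₂₁, E₂₂}.
Row-reduce the matrix whose columns are w₁, w₂, w₃.
The reduction yields 1 nonzero row, so the rank is 1.
Since rank 1 < 3, the set is linearly dependent.

linearly dependent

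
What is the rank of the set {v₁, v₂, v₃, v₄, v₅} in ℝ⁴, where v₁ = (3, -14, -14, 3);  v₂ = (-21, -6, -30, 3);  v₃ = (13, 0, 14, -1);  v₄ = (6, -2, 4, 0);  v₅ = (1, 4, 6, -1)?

rank 2

Put the 4×5 matrix [v₁|v₂|v₃|v₄|v₅] into echelon form.
Reduction leaves 2 leading entries, giving rank 2.
(With 5 elements in a 4-dimensional space the rank is at most 4.)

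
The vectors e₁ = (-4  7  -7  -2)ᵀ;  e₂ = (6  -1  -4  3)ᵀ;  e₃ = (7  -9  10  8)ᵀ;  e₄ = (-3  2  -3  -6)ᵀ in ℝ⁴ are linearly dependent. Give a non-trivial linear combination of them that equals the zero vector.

e₁ + e₃ + e₄ = 0

Set up α₁e₁ + … + α₄e₄ = 0 and solve the homogeneous system.
One solution (up to scaling) is (1, 0, 1, 1).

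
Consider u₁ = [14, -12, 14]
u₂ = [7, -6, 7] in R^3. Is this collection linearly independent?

linearly dependent

Row-reduce the matrix whose columns are u₁, u₂.
The reduction yields 1 nonzero row, so the rank is 1.
Since rank 1 < 2, the set is linearly dependent.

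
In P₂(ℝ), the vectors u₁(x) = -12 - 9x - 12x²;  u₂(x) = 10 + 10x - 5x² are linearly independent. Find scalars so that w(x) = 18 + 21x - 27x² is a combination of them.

w = u₁ + 3u₂

Work in coordinates with respect to the standard basis {1, x, x²}.
Write w = c₁u₁ + c₂u₂ and equate components.
Row-reducing the augmented matrix gives the unique coefficients (c₁, c₂) = (1, 3).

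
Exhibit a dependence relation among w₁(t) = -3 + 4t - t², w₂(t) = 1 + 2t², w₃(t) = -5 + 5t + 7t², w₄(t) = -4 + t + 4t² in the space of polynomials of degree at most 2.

Write each element as a vector in ℝ³ using {1, t, t²}.
Write the vectors as columns of a matrix and find a nonzero vector in its null space.
The free variable yields coefficients (1, 2, -1, 1) (any nonzero multiple also works).

w₁ + 2w₂ - w₃ + w₄ = 0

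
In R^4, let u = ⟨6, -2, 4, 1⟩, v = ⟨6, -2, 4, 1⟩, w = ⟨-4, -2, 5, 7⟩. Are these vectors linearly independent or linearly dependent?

Row-reduce the matrix whose columns are u, v, w.
The reduction yields 2 nonzero rows, so the rank is 2.
Since rank 2 < 3, the set is linearly dependent.
Indeed u - v = 0.

linearly dependent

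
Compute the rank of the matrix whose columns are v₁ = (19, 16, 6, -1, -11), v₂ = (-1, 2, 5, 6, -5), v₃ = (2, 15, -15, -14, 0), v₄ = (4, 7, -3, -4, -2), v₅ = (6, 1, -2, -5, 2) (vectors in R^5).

rank 3

Put the 5×5 matrix [v₁|v₂|v₃|v₄|v₅] into echelon form.
The echelon form has 3 nonzero rows, so the rank is 3.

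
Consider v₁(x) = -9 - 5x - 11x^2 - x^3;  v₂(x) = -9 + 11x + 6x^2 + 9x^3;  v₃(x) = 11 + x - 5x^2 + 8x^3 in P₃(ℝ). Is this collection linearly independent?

linearly independent

Write each element as a coordinate vector in ℝ⁴ using {1, x, …, x^3}.
Row-reduce the matrix whose columns are v₁, v₂, v₃.
The reduction yields 3 nonzero rows, so the rank is 3.
Since rank = 3 (the number of vectors), the set is linearly independent.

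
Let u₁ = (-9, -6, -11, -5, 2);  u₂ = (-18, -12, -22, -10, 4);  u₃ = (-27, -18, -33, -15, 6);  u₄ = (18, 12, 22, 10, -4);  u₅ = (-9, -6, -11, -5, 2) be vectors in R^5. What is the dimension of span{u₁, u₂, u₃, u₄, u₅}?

Apply Gaussian elimination to the matrix whose rows are u₁, u₂, u₃, u₄, u₅.
Exactly 1 pivot survives; hence the rank is 1.

1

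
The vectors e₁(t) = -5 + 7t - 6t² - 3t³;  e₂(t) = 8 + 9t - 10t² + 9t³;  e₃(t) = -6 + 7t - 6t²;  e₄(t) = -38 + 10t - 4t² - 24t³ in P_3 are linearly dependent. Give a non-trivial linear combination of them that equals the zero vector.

Write each element as a vector in ℝ⁴ using {1, t, …, t³}.
Solve the homogeneous system with e₁, e₂, e₃, e₄ as columns by row-reducing the coefficient matrix.
A generator of the null space is (2, -2, 2, -1).

2e₁ - 2e₂ + 2e₃ - e₄ = 0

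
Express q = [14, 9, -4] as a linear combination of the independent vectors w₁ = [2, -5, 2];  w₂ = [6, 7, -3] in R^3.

q = w₁ + 2w₂

Write q = α₁w₁ + α₂w₂ and equate components.
Back-substitution yields (α₁, α₂) = (1, 2).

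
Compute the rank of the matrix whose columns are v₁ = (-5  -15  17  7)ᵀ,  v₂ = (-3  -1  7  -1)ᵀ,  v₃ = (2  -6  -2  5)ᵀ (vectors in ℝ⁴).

rank 2

Put the 4×3 matrix [v₁|v₂|v₃] into echelon form.
There are 2 pivot columns, so rank = 2.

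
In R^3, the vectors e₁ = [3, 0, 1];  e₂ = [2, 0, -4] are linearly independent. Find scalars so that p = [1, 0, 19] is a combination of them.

p = 3e₁ - 4e₂

Write p = α₁e₁ + α₂e₂ and equate components.
Row-reducing the augmented matrix gives the unique coefficients (α₁, α₂) = (3, -4).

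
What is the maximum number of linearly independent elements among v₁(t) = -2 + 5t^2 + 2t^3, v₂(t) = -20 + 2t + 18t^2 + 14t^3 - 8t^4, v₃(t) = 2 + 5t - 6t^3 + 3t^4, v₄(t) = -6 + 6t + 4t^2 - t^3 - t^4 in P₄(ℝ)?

3

Use coordinates relative to {1, t, …, t^4}.
Row-reduce the 4×5 matrix with these as rows.
There are 3 pivot columns, so rank = 3.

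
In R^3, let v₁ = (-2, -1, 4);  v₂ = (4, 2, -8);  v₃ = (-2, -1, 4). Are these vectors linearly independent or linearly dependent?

The matrix [v₁|v₂|v₃] has determinant 0.
A zero determinant means the columns are linearly dependent.
Indeed 2v₁ + v₂ = 0.

linearly dependent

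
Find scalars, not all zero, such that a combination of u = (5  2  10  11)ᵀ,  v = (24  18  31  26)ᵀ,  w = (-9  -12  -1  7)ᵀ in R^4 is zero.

3u - v - w = 0

Row-reduce the matrix with u, v, w as columns; the null space gives the coefficients.
A generator of the null space is (3, -1, -1).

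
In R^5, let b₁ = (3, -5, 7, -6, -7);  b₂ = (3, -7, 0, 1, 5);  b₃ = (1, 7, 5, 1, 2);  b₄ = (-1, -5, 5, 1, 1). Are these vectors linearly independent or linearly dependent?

linearly independent

Row-reduce the matrix whose columns are b₁, b₂, b₃, b₄.
The reduction yields 4 nonzero rows, so the rank is 4.
Since rank = 4 (the number of vectors), the set is linearly independent.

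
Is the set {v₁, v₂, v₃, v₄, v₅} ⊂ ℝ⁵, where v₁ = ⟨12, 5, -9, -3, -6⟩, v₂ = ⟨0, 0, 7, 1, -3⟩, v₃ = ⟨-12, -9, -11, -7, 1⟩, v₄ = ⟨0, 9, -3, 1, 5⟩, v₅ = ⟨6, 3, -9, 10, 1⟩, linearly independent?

linearly independent

Row-reduce the matrix whose columns are v₁, v₂, v₃, v₄, v₅.
The reduction yields 5 nonzero rows, so the rank is 5.
Since rank = 5 (the number of vectors), the set is linearly independent.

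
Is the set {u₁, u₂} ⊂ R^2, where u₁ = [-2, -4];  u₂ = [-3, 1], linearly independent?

linearly independent

Place the vectors as rows of a 2×2 matrix and reduce to echelon form.
The reduction yields 2 nonzero rows, so the rank is 2.
Since rank = 2 (the number of vectors), the set is linearly independent.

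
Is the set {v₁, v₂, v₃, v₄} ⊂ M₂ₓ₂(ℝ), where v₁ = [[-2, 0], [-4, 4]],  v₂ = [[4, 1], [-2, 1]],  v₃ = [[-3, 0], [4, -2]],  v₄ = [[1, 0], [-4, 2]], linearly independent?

Take coordinates with respect to the standard basis {E₁₁, E₁₂, E₂₁, E₂₂}.
The matrix [v₁|v₂|v₃|v₄] has determinant 16.
A nonzero determinant means the columns are linearly independent.

linearly independent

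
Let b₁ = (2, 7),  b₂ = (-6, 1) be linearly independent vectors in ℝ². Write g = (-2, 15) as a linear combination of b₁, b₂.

Write g = α₁b₁ + α₂b₂ and equate components.
Back-substitution yields (α₁, α₂) = (2, 1).

g = 2b₁ + b₂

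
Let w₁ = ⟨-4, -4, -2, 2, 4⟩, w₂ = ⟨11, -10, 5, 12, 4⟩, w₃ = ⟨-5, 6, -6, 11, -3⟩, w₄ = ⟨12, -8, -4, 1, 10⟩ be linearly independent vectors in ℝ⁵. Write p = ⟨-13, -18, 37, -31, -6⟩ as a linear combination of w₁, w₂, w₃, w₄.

p = 2w₁ + w₂ - 4w₃ - 3w₄

Write p = a₁w₁ + … + a₄w₄ and equate components.
The system has the unique solution (a₁, …, a₄) = (2, 1, -4, -3).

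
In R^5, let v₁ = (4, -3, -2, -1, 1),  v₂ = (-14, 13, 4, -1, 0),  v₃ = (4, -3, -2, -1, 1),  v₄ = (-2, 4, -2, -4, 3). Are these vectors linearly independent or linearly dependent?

linearly dependent

Row-reduce the matrix whose columns are v₁, v₂, v₃, v₄.
The reduction yields 2 nonzero rows, so the rank is 2.
Since rank 2 < 4, the set is linearly dependent.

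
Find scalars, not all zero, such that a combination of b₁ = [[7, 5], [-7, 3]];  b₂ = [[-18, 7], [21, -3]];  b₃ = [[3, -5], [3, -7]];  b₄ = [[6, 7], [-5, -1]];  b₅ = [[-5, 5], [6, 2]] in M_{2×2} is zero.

2b₁ + b₂ - b₄ - 2b₅ = 0

Write each element as a vector in ℝ⁴ using {E₁₁, E₁₂, E₂₁, E₂₂}.
Row-reduce the matrix with b₁, b₂, b₃, b₄, b₅ as columns; the null space gives the coefficients.
One solution (up to scaling) is (2, 1, 0, -1, -2).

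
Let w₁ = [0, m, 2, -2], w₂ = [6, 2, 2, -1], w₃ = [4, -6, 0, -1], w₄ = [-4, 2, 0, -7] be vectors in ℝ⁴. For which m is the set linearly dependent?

m = 39/4

The vectors are dependent exactly when the determinant of the matrix with rows w₁, w₂, w₃, w₄ vanishes.
Expanding, det = 624 - 64*m.
This vanishes exactly when m = 39/4.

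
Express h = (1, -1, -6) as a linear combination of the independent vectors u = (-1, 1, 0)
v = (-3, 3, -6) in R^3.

h = -4u + v

Since u, v are independent, the coefficients expressing h are uniquely determined by a linear system.
The system has the unique solution (a₁, a₂) = (-4, 1).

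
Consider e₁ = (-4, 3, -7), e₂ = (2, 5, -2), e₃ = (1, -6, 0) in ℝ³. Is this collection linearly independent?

Row-reduce the matrix whose columns are e₁, e₂, e₃.
The reduction yields 3 nonzero rows, so the rank is 3.
Since rank = 3 (the number of vectors), the set is linearly independent.

linearly independent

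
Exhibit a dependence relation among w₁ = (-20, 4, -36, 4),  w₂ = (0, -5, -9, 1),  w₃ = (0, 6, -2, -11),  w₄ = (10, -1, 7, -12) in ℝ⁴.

w₁ - 2w₂ - 2w₃ + 2w₄ = 0

Solve the homogeneous system with w₁, w₂, w₃, w₄ as columns by row-reducing the coefficient matrix.
The free variable yields coefficients (1, -2, -2, 2) (any nonzero multiple also works).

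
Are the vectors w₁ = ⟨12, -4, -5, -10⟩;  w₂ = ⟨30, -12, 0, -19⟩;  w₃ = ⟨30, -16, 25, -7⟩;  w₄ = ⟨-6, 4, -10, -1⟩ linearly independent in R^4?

Place the vectors as rows of a 4×4 matrix and reduce to echelon form.
The reduction yields 2 nonzero rows, so the rank is 2.
Since rank 2 < 4, the set is linearly dependent.

linearly dependent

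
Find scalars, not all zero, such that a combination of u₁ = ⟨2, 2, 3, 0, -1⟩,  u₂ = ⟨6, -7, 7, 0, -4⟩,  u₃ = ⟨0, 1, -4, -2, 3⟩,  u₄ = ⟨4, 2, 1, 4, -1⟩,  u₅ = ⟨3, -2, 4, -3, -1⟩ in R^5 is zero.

Row-reduce the matrix with u₁, u₂, u₃, u₄, u₅ as columns; the null space gives the coefficients.
One solution (up to scaling) is (2, 1, 1, -1, -2).

2u₁ + u₂ + u₃ - u₄ - 2u₅ = 0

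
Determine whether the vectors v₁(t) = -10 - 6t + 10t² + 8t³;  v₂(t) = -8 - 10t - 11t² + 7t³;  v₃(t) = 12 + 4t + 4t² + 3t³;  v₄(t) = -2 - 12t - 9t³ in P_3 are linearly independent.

linearly independent

Write each element as a coordinate vector in ℝ⁴ using {1, t, …, t³}.
Place the vectors as rows of a 4×4 matrix and reduce to echelon form.
The reduction yields 4 nonzero rows, so the rank is 4.
Since rank = 4 (the number of vectors), the set is linearly independent.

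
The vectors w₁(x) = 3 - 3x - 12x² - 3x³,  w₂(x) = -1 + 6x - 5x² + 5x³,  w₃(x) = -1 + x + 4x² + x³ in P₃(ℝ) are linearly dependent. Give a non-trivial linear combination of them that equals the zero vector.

Pass to coordinate vectors relative to the basis {1, x, …, x³}.
Solve the homogeneous system with w₁, w₂, w₃ as columns by row-reducing the coefficient matrix.
A generator of the null space is (1, 0, 3).

w₁ + 3w₃ = 0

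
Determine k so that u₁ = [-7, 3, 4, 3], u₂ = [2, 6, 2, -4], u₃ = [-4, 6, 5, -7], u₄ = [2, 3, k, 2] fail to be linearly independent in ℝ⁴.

Dependence holds iff the 4×4 matrix [u₁ u₂ u₃ u₄] is singular.
Cofactor expansion gives det = 36 - 324*k.
This vanishes exactly when k = 1/9.

k = 1/9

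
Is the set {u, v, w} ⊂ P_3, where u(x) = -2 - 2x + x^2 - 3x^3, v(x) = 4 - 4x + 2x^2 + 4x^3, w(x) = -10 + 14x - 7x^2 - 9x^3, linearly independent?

linearly dependent

Write each element as a coordinate vector in ℝ⁴ using {1, x, …, x^3}.
Row-reduce the matrix whose columns are u, v, w.
The reduction yields 2 nonzero rows, so the rank is 2.
Since rank 2 < 3, the set is linearly dependent.
Indeed u + 3v + w = 0.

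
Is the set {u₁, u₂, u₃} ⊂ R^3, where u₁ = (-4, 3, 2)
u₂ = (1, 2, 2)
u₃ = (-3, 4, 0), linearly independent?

The matrix [u₁|u₂|u₃] has determinant 34.
A nonzero determinant means the columns are linearly independent.

linearly independent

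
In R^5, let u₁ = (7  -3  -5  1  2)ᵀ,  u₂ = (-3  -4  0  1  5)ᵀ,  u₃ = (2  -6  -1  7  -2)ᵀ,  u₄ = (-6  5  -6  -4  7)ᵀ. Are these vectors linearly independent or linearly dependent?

linearly independent

Row-reduce the matrix whose columns are u₁, u₂, u₃, u₄.
The reduction yields 4 nonzero rows, so the rank is 4.
Since rank = 4 (the number of vectors), the set is linearly independent.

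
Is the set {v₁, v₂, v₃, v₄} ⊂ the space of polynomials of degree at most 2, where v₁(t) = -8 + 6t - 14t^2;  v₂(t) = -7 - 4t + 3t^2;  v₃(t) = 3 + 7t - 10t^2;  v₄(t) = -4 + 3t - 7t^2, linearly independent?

linearly dependent

Write each element as a coordinate vector in ℝ³ using {1, t, t^2}.
There are 4 vectors in a 3-dimensional space, so they cannot be linearly independent.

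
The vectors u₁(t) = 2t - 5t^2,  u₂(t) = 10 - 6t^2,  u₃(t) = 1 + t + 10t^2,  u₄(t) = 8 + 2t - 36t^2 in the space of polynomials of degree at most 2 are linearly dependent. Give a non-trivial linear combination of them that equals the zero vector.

2u₁ + u₂ - 2u₃ - u₄ = 0

Pass to coordinate vectors relative to the basis {1, t, t^2}.
Solve the homogeneous system with u₁, u₂, u₃, u₄ as columns by row-reducing the coefficient matrix.
A generator of the null space is (2, 1, -2, -1).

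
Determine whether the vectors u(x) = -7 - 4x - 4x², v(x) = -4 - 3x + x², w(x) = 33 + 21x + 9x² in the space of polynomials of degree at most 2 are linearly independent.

linearly dependent

Take coordinates with respect to the standard basis {1, x, x²}.
Place the vectors as rows of a 3×3 matrix and reduce to echelon form.
The reduction yields 2 nonzero rows, so the rank is 2.
Since rank 2 < 3, the set is linearly dependent.
Indeed 3u + 3v + w = 0.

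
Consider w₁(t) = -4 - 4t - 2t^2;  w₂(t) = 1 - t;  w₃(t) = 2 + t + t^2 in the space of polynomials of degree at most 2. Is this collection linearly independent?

Take coordinates with respect to the standard basis {1, t, t^2}.
Place the vectors as rows of a 3×3 matrix and reduce to echelon form.
The reduction yields 3 nonzero rows, so the rank is 3.
Since rank = 3 (the number of vectors), the set is linearly independent.

linearly independent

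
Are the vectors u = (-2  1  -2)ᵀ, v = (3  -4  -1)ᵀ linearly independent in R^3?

linearly independent

Place the vectors as rows of a 2×3 matrix and reduce to echelon form.
The reduction yields 2 nonzero rows, so the rank is 2.
Since rank = 2 (the number of vectors), the set is linearly independent.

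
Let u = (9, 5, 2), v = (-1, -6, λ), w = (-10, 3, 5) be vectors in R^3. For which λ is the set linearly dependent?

The vectors are dependent exactly when the determinant of the matrix with rows u, v, w vanishes.
Cofactor expansion gives det = -77*λ - 371.
This vanishes exactly when λ = -53/11.

λ = -53/11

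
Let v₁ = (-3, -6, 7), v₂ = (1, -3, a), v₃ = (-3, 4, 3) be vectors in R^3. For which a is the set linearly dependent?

a = -1/3

The set is linearly dependent precisely when det[v₁; v₂; v₃] = 0.
Expanding, det = 30*a + 10.
This vanishes exactly when a = -1/3.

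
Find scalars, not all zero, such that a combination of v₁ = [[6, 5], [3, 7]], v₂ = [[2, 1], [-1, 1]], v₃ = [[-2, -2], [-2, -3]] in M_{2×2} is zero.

Pass to coordinate vectors relative to the basis {E₁₁, E₁₂, E₂₁, E₂₂}.
Solve the homogeneous system with v₁, v₂, v₃ as columns by row-reducing the coefficient matrix.
A generator of the null space is (1, -1, 2).

v₁ - v₂ + 2v₃ = 0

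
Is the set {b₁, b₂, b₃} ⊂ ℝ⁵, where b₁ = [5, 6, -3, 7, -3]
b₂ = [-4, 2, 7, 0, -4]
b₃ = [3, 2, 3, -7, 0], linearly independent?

Row-reduce the matrix whose columns are b₁, b₂, b₃.
The reduction yields 3 nonzero rows, so the rank is 3.
Since rank = 3 (the number of vectors), the set is linearly independent.

linearly independent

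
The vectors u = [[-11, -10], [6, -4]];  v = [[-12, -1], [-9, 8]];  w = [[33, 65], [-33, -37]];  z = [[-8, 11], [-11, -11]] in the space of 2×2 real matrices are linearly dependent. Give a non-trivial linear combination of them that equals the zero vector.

Take coordinates with respect to {E₁₁, E₁₂, E₂₁, E₂₂}.
Set up α₁u + … + α₄z = 0 and solve the homogeneous system.
One solution (up to scaling) is (3, 2, 1, -3).

3u + 2v + w - 3z = 0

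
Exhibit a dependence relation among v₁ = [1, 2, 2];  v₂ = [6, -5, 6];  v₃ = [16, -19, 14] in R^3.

Write the vectors as columns of a matrix and find a nonzero vector in its null space.
A generator of the null space is (2, -3, 1).

2v₁ - 3v₂ + v₃ = 0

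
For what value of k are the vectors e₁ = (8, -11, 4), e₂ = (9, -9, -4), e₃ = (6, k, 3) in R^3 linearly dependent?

k = -33/4

The vectors are dependent exactly when the determinant of the matrix with rows e₁, e₂, e₃ vanishes.
The determinant works out to 68*k + 561.
Setting this to zero gives k = -33/4.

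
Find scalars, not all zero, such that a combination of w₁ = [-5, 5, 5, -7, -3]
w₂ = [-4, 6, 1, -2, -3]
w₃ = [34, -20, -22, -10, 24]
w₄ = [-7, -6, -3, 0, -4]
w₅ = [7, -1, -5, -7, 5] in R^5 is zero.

Solve the homogeneous system with w₁, w₂, w₃, w₄, w₅ as columns by row-reducing the coefficient matrix.
A generator of the null space is (1, 2, 1, 0, -3).

w₁ + 2w₂ + w₃ - 3w₅ = 0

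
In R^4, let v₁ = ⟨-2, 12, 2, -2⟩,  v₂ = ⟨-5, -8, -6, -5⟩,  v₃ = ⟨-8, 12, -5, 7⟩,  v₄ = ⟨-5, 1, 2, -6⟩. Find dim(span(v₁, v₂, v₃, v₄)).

dim = 4

Form the matrix with v₁, v₂, v₃, v₄ as columns and reduce.
Exactly 4 pivots survive; hence the rank is 4.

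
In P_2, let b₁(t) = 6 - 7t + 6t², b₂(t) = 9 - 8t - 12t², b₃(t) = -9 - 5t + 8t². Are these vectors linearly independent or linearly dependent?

linearly independent

Take coordinates with respect to the standard basis {1, t, t²}.
Form the 3×3 matrix with these as columns; its determinant is -1698.
A nonzero determinant means the columns are linearly independent.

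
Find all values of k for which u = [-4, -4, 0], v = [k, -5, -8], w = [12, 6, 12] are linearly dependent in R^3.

The vectors are dependent exactly when the determinant of the matrix with rows u, v, w vanishes.
The determinant works out to 48*k + 432.
This vanishes exactly when k = -9.

k = -9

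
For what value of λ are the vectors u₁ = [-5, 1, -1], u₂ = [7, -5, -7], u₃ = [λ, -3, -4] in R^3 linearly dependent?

λ = 9/2

Place the vectors as rows of a 3×3 matrix; dependence ⇔ determinant zero.
Cofactor expansion gives det = 54 - 12*λ.
This vanishes exactly when λ = 9/2.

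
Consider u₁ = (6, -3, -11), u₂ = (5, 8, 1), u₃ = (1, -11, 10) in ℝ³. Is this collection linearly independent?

linearly independent

Row-reduce the matrix whose columns are u₁, u₂, u₃.
The reduction yields 3 nonzero rows, so the rank is 3.
Since rank = 3 (the number of vectors), the set is linearly independent.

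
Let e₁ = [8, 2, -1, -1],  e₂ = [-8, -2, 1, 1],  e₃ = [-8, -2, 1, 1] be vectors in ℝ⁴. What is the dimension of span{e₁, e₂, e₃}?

Row-reduce the 3×4 matrix with these as rows.
Reduction leaves 1 leading entry, giving rank 1.

dim = 1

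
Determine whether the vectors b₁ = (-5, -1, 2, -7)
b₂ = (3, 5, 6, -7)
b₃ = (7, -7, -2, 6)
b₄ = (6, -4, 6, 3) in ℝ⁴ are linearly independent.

linearly independent

Form the 4×4 matrix with these as columns; its determinant is -3404.
A nonzero determinant means the columns are linearly independent.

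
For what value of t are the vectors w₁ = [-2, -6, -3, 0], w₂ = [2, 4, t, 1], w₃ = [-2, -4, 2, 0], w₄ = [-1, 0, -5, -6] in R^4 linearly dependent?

t = -1/6

Dependence holds iff the 4×4 matrix [w₁ w₂ w₃ w₄] is singular.
The determinant works out to -24*t - 4.
This vanishes exactly when t = -1/6.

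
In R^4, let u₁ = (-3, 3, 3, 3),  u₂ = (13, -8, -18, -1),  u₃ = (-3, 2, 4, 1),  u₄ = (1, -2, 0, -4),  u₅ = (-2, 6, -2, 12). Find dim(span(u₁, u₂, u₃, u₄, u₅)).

3

Form the matrix with u₁, u₂, u₃, u₄, u₅ as columns and reduce.
The echelon form has 3 nonzero rows, so the rank is 3.
(With 5 elements in a 4-dimensional space the rank is at most 4.)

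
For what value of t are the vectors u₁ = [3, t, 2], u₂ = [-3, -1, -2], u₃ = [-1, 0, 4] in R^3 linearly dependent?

The set is linearly dependent precisely when det[u₁; u₂; u₃] = 0.
Cofactor expansion gives det = 14*t - 14.
This vanishes exactly when t = 1.

t = 1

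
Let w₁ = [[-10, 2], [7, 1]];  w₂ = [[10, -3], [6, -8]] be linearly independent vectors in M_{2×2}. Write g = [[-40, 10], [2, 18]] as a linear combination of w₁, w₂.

Take coordinate vectors relative to {E₁₁, E₁₂, E₂₁, E₂₂}.
Set up the augmented matrix [w₁ | w₂ | g] and row-reduce.
Row-reducing the augmented matrix gives the unique coefficients (a₁, a₂) = (2, -2).

g = 2w₁ - 2w₂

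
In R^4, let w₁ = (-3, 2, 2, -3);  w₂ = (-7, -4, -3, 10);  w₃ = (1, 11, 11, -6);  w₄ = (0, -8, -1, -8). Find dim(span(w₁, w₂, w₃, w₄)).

Row-reduce the 4×4 matrix with these as rows.
Exactly 4 pivots survive; hence the rank is 4.

dim = 4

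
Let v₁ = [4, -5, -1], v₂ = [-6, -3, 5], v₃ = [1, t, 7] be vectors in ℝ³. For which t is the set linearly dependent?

Place the vectors as rows of a 3×3 matrix; dependence ⇔ determinant zero.
Cofactor expansion gives det = -14*t - 322.
This vanishes exactly when t = -23.

t = -23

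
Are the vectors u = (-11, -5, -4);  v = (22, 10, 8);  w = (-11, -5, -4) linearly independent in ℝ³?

linearly dependent

Row-reduce the matrix whose columns are u, v, w.
The reduction yields 1 nonzero row, so the rank is 1.
Since rank 1 < 3, the set is linearly dependent.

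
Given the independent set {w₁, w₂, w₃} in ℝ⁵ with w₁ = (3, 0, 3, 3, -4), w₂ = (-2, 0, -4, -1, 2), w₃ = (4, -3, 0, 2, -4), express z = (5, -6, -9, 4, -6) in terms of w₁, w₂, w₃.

z = w₁ + 3w₂ + 2w₃

Set up the augmented matrix [w₁ | w₂ | w₃ | z] and row-reduce.
Back-substitution yields (c₁, c₂, c₃) = (1, 3, 2).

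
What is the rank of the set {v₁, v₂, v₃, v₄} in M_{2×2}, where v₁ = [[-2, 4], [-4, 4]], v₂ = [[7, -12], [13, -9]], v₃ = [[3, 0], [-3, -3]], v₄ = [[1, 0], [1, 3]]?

rank 3

Pass to coordinate vectors with respect to the basis {E₁₁, E₁₂, E₂₁, E₂₂}.
Apply Gaussian elimination to the matrix whose rows are v₁, v₂, v₃, v₄.
The echelon form has 3 nonzero rows, so the rank is 3.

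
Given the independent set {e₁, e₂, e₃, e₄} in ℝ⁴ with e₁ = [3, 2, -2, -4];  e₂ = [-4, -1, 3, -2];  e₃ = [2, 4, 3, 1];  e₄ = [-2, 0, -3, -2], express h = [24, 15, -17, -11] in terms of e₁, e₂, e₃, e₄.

h = 4e₁ - 3e₂ + e₃ + e₄

Set up the augmented matrix [e₁ | e₂ | e₃ | e₄ | h] and row-reduce.
Back-substitution yields (c₁, …, c₄) = (4, -3, 1, 1).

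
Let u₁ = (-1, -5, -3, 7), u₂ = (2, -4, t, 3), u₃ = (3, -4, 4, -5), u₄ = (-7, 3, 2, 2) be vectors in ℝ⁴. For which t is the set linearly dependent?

t = -11/5

The vectors are dependent exactly when the determinant of the matrix with rows u₁, u₂, u₃, u₄ vanishes.
Cofactor expansion gives det = 285*t + 627.
Setting this to zero gives t = -11/5.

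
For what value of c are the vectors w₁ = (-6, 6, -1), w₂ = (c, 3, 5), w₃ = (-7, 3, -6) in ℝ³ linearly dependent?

The vectors are dependent exactly when the determinant of the matrix with rows w₁, w₂, w₃ vanishes.
Expanding, det = 33*c - 33.
Setting this to zero gives c = 1.

c = 1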